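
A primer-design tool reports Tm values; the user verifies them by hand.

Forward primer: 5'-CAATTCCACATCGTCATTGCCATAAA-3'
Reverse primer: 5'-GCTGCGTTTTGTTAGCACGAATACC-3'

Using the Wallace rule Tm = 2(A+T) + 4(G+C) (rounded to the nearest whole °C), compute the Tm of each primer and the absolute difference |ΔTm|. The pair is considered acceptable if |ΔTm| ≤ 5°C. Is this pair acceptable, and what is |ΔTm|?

|ΔTm| = 2°C; the pair is acceptable.

Forward: A=9 T=7 G=2 C=8 → Tm = 2·16 + 4·10 = 72°C.
Reverse: A=5 T=8 G=6 C=6 → Tm = 2·13 + 4·12 = 74°C.
|ΔTm| = |72 − 74| = 2°C, ≤ 5°C.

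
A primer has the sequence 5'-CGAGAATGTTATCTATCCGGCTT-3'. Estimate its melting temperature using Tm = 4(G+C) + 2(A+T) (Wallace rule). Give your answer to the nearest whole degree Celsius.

66°C

Base counts: A=5, T=8, G=5, C=5 (length 23).
Tm = 2·(5+8) + 4·(5+5) = 2·13 + 4·10 = 26 + 40 = 66°C.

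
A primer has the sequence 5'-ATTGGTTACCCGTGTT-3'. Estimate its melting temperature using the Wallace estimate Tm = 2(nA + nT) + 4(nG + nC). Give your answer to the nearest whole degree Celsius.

46°C

Base counts: A=2, T=7, G=4, C=3 (length 16).
Tm = 2·(2+7) + 4·(4+3) = 2·9 + 4·7 = 18 + 28 = 46°C.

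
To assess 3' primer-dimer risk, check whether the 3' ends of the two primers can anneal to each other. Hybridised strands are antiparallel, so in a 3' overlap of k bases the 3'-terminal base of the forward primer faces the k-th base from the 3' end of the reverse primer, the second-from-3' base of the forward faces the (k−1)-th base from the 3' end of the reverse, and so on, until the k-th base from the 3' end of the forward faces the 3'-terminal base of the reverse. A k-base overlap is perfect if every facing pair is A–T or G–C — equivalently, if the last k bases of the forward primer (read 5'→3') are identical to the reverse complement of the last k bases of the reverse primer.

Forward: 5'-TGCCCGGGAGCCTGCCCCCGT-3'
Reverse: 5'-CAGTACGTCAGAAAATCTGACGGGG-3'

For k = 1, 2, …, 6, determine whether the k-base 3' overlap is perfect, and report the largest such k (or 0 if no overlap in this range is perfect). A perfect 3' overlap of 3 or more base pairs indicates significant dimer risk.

Longest perfect overlap: 6 complementary base pairs; significant dimer risk (threshold 3).

Last 6 bases (5'→3') — forward …CCCCGT, reverse …ACGGGG.
Reverse complement of the reverse primer's last 6 bases: CCCCGT; its first k bases are the reverse complement of the reverse primer's last k bases, so a perfect k-base overlap needs the forward primer's last k bases to equal them.
Comparing (forward last k vs required): k=1: T vs C ✗; k=2: GT vs CC ✗; k=3: CGT vs CCC ✗; k=4: CCGT vs CCCC ✗; k=5: CCCGT vs CCCCG ✗; k=6: CCCCGT vs CCCCGT ✓.
Only k = 6 is perfect, so the longest perfect 3' overlap is 6.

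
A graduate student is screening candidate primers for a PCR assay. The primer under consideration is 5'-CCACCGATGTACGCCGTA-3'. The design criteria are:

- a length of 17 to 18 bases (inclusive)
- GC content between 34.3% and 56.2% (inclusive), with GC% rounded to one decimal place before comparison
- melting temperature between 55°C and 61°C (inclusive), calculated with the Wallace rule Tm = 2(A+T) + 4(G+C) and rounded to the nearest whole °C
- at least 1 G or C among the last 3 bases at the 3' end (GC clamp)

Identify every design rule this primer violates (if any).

Base counts: A=4, T=3, G=4, C=7 (length 18).
length: length 18 ✓
GC content: GC 11/18 = 61.1%, outside 34.3–56.2% ✗
Tm: Tm = 2·7 + 4·11 = 58°C ✓
GC clamp: 3' end GTA has 1 G/C ✓

Fails: GC content.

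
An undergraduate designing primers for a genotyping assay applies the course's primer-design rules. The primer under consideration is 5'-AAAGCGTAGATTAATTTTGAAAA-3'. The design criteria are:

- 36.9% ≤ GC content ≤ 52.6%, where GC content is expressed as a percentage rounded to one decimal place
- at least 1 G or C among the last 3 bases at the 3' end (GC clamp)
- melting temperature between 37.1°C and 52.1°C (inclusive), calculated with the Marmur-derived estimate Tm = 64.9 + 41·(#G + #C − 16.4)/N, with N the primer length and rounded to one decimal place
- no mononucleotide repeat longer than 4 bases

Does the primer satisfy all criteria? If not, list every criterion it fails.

Fails: GC content, GC clamp.

Base counts: A=11, T=7, G=4, C=1 (length 23).
GC content: GC 5/23 = 21.7%, outside 36.9–52.6% ✗
GC clamp: 3' end AAA has 0 G/C, need ≥1 ✗
Tm: Tm = 64.9 + 41·(5 − 16.4)/23 = 44.6°C ✓
homopolymer run: longest run = 4 ✓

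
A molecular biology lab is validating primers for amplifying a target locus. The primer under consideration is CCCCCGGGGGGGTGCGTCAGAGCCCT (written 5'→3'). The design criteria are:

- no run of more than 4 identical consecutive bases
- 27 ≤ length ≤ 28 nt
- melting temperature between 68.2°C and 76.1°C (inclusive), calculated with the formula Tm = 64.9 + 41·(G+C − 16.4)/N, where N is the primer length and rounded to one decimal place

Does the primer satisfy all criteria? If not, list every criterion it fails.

Fails: homopolymer run, length.

Base counts: A=2, T=3, G=11, C=10 (length 26).
homopolymer run: longest run = 7, exceeds 4 ✗
length: length 26, outside 27–28 ✗
Tm: Tm = 64.9 + 41·(21 − 16.4)/26 = 72.2°C ✓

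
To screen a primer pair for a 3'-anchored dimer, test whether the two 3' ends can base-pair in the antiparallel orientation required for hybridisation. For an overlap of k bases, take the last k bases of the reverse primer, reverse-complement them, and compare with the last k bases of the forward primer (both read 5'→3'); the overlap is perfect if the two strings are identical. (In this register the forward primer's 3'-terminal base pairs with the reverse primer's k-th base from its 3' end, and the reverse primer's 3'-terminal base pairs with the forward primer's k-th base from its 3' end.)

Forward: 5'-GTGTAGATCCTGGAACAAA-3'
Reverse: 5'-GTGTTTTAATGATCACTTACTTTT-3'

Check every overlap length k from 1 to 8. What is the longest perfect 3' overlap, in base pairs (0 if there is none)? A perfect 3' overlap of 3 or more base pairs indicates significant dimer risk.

Last 8 bases (5'→3') — forward …GGAACAAA, reverse …TTACTTTT.
Reverse complement of the reverse primer's last 8 bases: AAAAGTAA; its first k bases are the reverse complement of the reverse primer's last k bases, so a perfect k-base overlap needs the forward primer's last k bases to equal them.
Comparing (forward last k vs required): k=1: A vs A ✓; k=2: AA vs AA ✓; k=3: AAA vs AAA ✓; k=4: CAAA vs AAAA ✗; k=5: ACAAA vs AAAAG ✗; k=6: AACAAA vs AAAAGT ✗; k=7: GAACAAA vs AAAAGTA ✗; k=8: GGAACAAA vs AAAAGTAA ✗.
Perfect overlaps at k = 1, 2, 3; the largest is 3.

Longest perfect overlap: 3 complementary base pairs; significant dimer risk (threshold 3).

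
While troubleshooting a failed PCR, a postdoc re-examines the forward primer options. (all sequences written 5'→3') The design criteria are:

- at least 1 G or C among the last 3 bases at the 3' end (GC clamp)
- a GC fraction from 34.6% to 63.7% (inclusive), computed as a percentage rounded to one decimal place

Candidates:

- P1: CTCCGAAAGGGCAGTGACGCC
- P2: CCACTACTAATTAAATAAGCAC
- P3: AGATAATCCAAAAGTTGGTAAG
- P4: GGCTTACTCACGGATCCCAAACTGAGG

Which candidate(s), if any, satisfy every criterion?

P1 (21 nt, A=5 T=2 G=7 C=7): 3' end GCC has 3 G/C ✓; GC 14/21 = 66.7%, outside 34.6–63.7% ✗ — fails.
P2 (22 nt, A=10 T=5 G=1 C=6): 3' end CAC has 2 G/C ✓; GC 7/22 = 31.8%, outside 34.6–63.7% ✗ — fails.
P3 (22 nt, A=10 T=5 G=5 C=2): 3' end AAG has 1 G/C ✓; GC 7/22 = 31.8%, outside 34.6–63.7% ✗ — fails.
P4 (27 nt, A=7 T=5 G=7 C=8): 3' end AGG has 2 G/C ✓; GC 15/27 = 55.6% ✓ — passes.

P4 only.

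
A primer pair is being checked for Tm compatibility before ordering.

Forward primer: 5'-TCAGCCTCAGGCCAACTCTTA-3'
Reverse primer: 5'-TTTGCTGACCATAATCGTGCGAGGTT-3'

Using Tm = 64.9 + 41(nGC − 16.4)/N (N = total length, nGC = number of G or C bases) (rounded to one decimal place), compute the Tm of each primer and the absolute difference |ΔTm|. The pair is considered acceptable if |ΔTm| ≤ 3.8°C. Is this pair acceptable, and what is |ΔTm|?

Forward: G+C = 11, N = 21 → Tm = 64.9 + 41·(11 − 16.4)/21 = 54.4°C.
Reverse: G+C = 12, N = 26 → Tm = 64.9 + 41·(12 − 16.4)/26 = 58.0°C.
|ΔTm| = |54.4 − 58.0| = 3.6°C, ≤ 3.8°C.

|ΔTm| = 3.6°C; the pair is acceptable.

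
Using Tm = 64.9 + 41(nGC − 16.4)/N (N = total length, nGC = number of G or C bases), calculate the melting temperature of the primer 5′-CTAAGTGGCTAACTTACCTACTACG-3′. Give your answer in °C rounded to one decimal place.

56.0°C

Base counts: A=7, T=7, G=4, C=7; G+C = 11, N = 25.
Tm = 64.9 + 41·(11 − 16.4)/25 = 64.9 + -221.40/25 = 56.0°C.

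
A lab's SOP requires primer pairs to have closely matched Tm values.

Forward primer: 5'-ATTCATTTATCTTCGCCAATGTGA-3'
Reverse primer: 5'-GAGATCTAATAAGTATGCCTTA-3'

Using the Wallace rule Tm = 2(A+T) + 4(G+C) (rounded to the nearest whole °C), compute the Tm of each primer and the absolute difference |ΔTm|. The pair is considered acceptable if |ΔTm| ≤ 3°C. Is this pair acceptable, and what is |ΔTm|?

|ΔTm| = 6°C; the pair is not acceptable.

Forward: A=6 T=10 G=3 C=5 → Tm = 2·16 + 4·8 = 64°C.
Reverse: A=8 T=7 G=4 C=3 → Tm = 2·15 + 4·7 = 58°C.
|ΔTm| = |64 − 58| = 6°C, > 3°C.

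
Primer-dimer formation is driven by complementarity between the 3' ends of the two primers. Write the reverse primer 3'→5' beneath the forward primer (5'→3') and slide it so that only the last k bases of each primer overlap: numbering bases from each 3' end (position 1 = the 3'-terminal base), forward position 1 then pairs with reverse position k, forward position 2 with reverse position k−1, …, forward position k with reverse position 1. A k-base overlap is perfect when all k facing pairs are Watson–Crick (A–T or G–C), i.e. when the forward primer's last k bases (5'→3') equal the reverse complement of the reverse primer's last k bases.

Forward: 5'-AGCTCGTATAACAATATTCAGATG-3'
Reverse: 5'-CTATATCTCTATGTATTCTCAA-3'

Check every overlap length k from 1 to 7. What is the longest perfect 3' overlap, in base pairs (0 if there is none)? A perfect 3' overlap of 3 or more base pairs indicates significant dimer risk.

Longest perfect overlap: 0 complementary base pairs; below the dimer-risk threshold (threshold 3).

Last 7 bases (5'→3') — forward …TCAGATG, reverse …TTCTCAA.
Reverse complement of the reverse primer's last 7 bases: TTGAGAA; its first k bases are the reverse complement of the reverse primer's last k bases, so a perfect k-base overlap needs the forward primer's last k bases to equal them.
Comparing (forward last k vs required): k=1: G vs T ✗; k=2: TG vs TT ✗; k=3: ATG vs TTG ✗; k=4: GATG vs TTGA ✗; k=5: AGATG vs TTGAG ✗; k=6: CAGATG vs TTGAGA ✗; k=7: TCAGATG vs TTGAGAA ✗.
No overlap length from 1 to 7 is perfect, so the longest perfect 3' overlap is 0.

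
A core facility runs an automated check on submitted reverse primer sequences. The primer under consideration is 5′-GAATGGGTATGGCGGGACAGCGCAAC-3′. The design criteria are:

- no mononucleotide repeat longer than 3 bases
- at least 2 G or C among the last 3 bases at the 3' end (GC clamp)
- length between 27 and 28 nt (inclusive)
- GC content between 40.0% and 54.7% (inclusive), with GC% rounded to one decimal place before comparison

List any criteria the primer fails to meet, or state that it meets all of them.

Base counts: A=7, T=3, G=11, C=5 (length 26).
homopolymer run: longest run = 3 ✓
GC clamp: 3' end AAC has 1 G/C, need ≥2 ✗
length: length 26, outside 27–28 ✗
GC content: GC 16/26 = 61.5%, outside 40.0–54.7% ✗

Fails: GC clamp, length, GC content.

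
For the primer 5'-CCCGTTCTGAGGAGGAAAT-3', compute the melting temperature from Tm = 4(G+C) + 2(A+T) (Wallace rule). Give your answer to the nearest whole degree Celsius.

Base counts: A=5, T=4, G=6, C=4 (length 19).
Tm = 2·(5+4) + 4·(6+4) = 2·9 + 4·10 = 18 + 40 = 58°C.

58°C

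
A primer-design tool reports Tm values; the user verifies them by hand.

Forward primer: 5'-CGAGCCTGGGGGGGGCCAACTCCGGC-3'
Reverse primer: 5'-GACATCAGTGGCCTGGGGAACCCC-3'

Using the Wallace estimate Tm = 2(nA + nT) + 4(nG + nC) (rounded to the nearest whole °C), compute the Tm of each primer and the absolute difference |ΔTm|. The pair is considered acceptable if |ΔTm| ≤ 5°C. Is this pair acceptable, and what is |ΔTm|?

Forward: A=3 T=2 G=12 C=9 → Tm = 2·5 + 4·21 = 94°C.
Reverse: A=5 T=3 G=8 C=8 → Tm = 2·8 + 4·16 = 80°C.
|ΔTm| = |94 − 80| = 14°C, > 5°C.

|ΔTm| = 14°C; the pair is not acceptable.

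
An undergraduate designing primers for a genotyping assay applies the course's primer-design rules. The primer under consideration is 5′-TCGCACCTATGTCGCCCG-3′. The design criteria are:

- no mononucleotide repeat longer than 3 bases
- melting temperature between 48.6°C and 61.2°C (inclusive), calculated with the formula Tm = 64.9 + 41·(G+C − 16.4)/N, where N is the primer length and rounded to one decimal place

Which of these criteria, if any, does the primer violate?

Base counts: A=2, T=4, G=4, C=8 (length 18).
homopolymer run: longest run = 3 ✓
Tm: Tm = 64.9 + 41·(12 − 16.4)/18 = 54.9°C ✓

Meets all criteria.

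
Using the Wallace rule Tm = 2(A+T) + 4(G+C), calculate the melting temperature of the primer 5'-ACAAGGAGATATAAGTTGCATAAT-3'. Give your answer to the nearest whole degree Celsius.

Base counts: A=11, T=6, G=5, C=2 (length 24).
Tm = 2·(11+6) + 4·(5+2) = 2·17 + 4·7 = 34 + 28 = 62°C.

62°C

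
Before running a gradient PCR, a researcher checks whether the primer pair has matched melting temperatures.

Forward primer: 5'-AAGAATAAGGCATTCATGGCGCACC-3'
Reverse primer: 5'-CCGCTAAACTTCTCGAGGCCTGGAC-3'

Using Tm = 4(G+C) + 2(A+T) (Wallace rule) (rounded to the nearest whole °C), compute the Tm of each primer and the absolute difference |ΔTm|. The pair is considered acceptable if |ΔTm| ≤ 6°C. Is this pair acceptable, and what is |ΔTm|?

|ΔTm| = 6°C; the pair is acceptable.

Forward: A=9 T=4 G=6 C=6 → Tm = 2·13 + 4·12 = 74°C.
Reverse: A=5 T=5 G=6 C=9 → Tm = 2·10 + 4·15 = 80°C.
|ΔTm| = |74 − 80| = 6°C, ≤ 6°C.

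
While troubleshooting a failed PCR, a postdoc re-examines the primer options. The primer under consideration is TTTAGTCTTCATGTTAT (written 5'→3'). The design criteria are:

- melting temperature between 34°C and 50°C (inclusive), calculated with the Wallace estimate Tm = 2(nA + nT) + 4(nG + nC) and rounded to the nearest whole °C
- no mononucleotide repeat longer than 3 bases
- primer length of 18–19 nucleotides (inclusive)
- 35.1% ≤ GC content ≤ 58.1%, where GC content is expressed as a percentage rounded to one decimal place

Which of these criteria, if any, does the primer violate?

Base counts: A=3, T=10, G=2, C=2 (length 17).
Tm: Tm = 2·13 + 4·4 = 42°C ✓
homopolymer run: longest run = 3 ✓
length: length 17, outside 18–19 ✗
GC content: GC 4/17 = 23.5%, outside 35.1–58.1% ✗

Fails: length, GC content.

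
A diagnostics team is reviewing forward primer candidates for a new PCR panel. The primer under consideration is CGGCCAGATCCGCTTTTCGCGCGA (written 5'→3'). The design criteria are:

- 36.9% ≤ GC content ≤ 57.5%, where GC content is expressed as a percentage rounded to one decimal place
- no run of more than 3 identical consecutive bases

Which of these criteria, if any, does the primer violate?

Base counts: A=3, T=5, G=7, C=9 (length 24).
GC content: GC 16/24 = 66.7%, outside 36.9–57.5% ✗
homopolymer run: longest run = 4, exceeds 3 ✗

Fails: GC content, homopolymer run.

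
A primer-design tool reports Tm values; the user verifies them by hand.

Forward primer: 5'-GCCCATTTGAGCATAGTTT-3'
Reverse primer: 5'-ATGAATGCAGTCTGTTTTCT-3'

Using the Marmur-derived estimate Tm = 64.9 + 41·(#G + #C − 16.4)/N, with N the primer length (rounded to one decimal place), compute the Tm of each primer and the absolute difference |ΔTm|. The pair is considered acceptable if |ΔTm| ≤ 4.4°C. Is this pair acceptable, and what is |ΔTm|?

|ΔTm| = 1.2°C; the pair is acceptable.

Forward: G+C = 8, N = 19 → Tm = 64.9 + 41·(8 − 16.4)/19 = 46.8°C.
Reverse: G+C = 7, N = 20 → Tm = 64.9 + 41·(7 − 16.4)/20 = 45.6°C.
|ΔTm| = |46.8 − 45.6| = 1.2°C, ≤ 4.4°C.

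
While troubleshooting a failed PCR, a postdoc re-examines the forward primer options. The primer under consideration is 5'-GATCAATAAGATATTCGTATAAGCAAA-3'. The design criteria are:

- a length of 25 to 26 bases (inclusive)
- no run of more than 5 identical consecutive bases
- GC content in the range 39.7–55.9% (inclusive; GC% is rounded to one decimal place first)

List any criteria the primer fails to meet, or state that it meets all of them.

Base counts: A=13, T=7, G=4, C=3 (length 27).
length: length 27, outside 25–26 ✗
homopolymer run: longest run = 3 ✓
GC content: GC 7/27 = 25.9%, outside 39.7–55.9% ✗

Fails: length, GC content.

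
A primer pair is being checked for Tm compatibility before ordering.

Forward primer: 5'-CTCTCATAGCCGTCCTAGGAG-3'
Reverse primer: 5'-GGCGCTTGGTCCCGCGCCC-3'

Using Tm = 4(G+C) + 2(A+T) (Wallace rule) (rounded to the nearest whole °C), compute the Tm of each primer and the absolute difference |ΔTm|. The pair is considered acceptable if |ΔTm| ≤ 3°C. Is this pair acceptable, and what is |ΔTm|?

Forward: A=4 T=5 G=5 C=7 → Tm = 2·9 + 4·12 = 66°C.
Reverse: A=0 T=3 G=7 C=9 → Tm = 2·3 + 4·16 = 70°C.
|ΔTm| = |66 − 70| = 4°C, > 3°C.

|ΔTm| = 4°C; the pair is not acceptable.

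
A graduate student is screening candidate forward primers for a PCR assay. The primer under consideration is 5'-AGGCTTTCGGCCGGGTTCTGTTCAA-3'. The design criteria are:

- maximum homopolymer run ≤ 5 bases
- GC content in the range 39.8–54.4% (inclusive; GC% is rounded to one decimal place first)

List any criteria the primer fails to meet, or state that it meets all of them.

Fails: GC content.

Base counts: A=3, T=8, G=8, C=6 (length 25).
homopolymer run: longest run = 3 ✓
GC content: GC 14/25 = 56.0%, outside 39.8–54.4% ✗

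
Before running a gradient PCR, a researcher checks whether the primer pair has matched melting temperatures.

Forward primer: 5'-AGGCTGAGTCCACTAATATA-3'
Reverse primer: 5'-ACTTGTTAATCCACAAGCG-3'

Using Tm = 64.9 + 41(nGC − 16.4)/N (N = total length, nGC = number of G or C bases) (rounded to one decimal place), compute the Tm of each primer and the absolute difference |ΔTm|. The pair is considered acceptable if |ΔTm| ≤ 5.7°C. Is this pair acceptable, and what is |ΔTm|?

|ΔTm| = 0.9°C; the pair is acceptable.

Forward: G+C = 8, N = 20 → Tm = 64.9 + 41·(8 − 16.4)/20 = 47.7°C.
Reverse: G+C = 8, N = 19 → Tm = 64.9 + 41·(8 − 16.4)/19 = 46.8°C.
|ΔTm| = |47.7 − 46.8| = 0.9°C, ≤ 5.7°C.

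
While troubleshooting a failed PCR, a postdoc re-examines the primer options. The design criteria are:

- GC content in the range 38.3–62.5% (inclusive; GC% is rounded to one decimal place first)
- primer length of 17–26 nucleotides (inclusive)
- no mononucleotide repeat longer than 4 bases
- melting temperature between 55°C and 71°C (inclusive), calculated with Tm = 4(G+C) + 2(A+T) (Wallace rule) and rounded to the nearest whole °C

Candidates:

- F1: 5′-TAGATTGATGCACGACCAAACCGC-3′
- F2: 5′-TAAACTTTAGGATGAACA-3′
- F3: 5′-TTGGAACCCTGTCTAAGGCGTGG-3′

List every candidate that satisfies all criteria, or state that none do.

F1 (24 nt, A=8 T=4 G=5 C=7): GC 12/24 = 50.0% ✓; length 24 ✓; longest run = 3 ✓; Tm = 2·12 + 4·12 = 72°C, outside 55–71°C ✗ — fails.
F2 (18 nt, A=8 T=5 G=3 C=2): GC 5/18 = 27.8%, outside 38.3–62.5% ✗; length 18 ✓; longest run = 3 ✓; Tm = 2·13 + 4·5 = 46°C, outside 55–71°C ✗ — fails.
F3 (23 nt, A=4 T=6 G=8 C=5): GC 13/23 = 56.5% ✓; length 23 ✓; longest run = 3 ✓; Tm = 2·10 + 4·13 = 72°C, outside 55–71°C ✗ — fails.

None of the candidates satisfy all criteria.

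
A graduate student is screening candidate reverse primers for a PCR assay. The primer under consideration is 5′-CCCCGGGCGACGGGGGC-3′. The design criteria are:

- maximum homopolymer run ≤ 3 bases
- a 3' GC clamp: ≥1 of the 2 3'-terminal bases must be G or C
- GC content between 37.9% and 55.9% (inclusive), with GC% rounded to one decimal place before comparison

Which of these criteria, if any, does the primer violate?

Base counts: A=1, T=0, G=9, C=7 (length 17).
homopolymer run: longest run = 5, exceeds 3 ✗
GC clamp: 3' end GC has 2 G/C ✓
GC content: GC 16/17 = 94.1%, outside 37.9–55.9% ✗

Fails: homopolymer run, GC content.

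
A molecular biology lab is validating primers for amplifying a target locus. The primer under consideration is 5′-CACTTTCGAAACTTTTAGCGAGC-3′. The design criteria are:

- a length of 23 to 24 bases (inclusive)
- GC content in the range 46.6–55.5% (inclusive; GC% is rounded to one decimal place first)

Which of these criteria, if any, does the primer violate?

Base counts: A=6, T=7, G=4, C=6 (length 23).
length: length 23 ✓
GC content: GC 10/23 = 43.5%, outside 46.6–55.5% ✗

Fails: GC content.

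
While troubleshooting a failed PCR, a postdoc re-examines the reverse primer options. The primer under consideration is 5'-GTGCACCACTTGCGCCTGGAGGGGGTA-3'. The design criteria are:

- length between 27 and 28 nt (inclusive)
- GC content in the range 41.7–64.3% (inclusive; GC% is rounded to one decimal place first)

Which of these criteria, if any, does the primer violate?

Base counts: A=4, T=5, G=11, C=7 (length 27).
length: length 27 ✓
GC content: GC 18/27 = 66.7%, outside 41.7–64.3% ✗

Fails: GC content.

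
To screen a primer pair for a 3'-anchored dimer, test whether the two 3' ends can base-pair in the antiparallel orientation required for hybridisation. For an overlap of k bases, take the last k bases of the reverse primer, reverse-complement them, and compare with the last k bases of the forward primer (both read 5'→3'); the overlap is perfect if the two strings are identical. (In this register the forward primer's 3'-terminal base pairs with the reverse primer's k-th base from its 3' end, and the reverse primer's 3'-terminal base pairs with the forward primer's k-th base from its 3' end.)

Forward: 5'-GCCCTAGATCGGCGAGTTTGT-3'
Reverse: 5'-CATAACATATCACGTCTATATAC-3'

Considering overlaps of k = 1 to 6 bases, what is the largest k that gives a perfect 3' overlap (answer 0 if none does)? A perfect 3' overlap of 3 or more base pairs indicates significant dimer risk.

Longest perfect overlap: 2 complementary base pairs; below the dimer-risk threshold (threshold 3).

Last 6 bases (5'→3') — forward …GTTTGT, reverse …ATATAC.
Reverse complement of the reverse primer's last 6 bases: GTATAT; its first k bases are the reverse complement of the reverse primer's last k bases, so a perfect k-base overlap needs the forward primer's last k bases to equal them.
Comparing (forward last k vs required): k=1: T vs G ✗; k=2: GT vs GT ✓; k=3: TGT vs GTA ✗; k=4: TTGT vs GTAT ✗; k=5: TTTGT vs GTATA ✗; k=6: GTTTGT vs GTATAT ✗.
Only k = 2 is perfect, so the longest perfect 3' overlap is 2.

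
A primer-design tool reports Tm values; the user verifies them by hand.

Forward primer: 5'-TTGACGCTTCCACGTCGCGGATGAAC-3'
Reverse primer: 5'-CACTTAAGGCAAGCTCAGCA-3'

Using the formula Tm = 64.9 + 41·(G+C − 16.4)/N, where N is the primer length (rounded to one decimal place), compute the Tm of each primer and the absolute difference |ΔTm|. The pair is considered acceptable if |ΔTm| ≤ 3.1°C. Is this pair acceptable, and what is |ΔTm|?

Forward: G+C = 15, N = 26 → Tm = 64.9 + 41·(15 − 16.4)/26 = 62.7°C.
Reverse: G+C = 10, N = 20 → Tm = 64.9 + 41·(10 − 16.4)/20 = 51.8°C.
|ΔTm| = |62.7 − 51.8| = 10.9°C, > 3.1°C.

|ΔTm| = 10.9°C; the pair is not acceptable.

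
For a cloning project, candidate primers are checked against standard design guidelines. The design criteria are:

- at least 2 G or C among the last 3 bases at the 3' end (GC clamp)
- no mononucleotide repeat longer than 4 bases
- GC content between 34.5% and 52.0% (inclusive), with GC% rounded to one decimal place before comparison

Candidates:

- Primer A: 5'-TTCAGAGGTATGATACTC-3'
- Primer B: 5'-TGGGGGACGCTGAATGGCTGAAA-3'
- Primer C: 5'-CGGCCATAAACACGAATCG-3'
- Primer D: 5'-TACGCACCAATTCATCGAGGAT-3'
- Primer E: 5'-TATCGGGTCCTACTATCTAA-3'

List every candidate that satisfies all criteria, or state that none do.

Primer A only.

Primer A (18 nt, A=5 T=6 G=4 C=3): 3' end CTC has 2 G/C ✓; longest run = 2 ✓; GC 7/18 = 38.9% ✓ — passes.
Primer B (23 nt, A=6 T=4 G=10 C=3): 3' end AAA has 0 G/C, need ≥2 ✗; longest run = 5, exceeds 4 ✗; GC 13/23 = 56.5%, outside 34.5–52.0% ✗ — fails.
Primer C (19 nt, A=7 T=2 G=4 C=6): 3' end TCG has 2 G/C ✓; longest run = 3 ✓; GC 10/19 = 52.6%, outside 34.5–52.0% ✗ — fails.
Primer D (22 nt, A=7 T=5 G=4 C=6): 3' end GAT has 1 G/C, need ≥2 ✗; longest run = 2 ✓; GC 10/22 = 45.5% ✓ — fails.
Primer E (20 nt, A=5 T=7 G=3 C=5): 3' end TAA has 0 G/C, need ≥2 ✗; longest run = 3 ✓; GC 8/20 = 40.0% ✓ — fails.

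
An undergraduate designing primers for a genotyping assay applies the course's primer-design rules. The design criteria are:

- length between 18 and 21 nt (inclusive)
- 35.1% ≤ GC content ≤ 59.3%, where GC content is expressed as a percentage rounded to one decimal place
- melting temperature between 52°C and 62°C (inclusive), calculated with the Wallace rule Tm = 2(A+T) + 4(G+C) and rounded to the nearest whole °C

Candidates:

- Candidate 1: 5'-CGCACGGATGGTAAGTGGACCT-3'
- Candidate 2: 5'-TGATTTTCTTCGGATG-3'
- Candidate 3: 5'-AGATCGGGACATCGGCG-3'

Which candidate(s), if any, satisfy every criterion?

Candidate 1 (22 nt, A=5 T=4 G=8 C=5): length 22, outside 18–21 ✗; GC 13/22 = 59.1% ✓; Tm = 2·9 + 4·13 = 70°C, outside 52–62°C ✗ — fails.
Candidate 2 (16 nt, A=2 T=8 G=4 C=2): length 16, outside 18–21 ✗; GC 6/16 = 37.5% ✓; Tm = 2·10 + 4·6 = 44°C, outside 52–62°C ✗ — fails.
Candidate 3 (17 nt, A=4 T=2 G=7 C=4): length 17, outside 18–21 ✗; GC 11/17 = 64.7%, outside 35.1–59.3% ✗; Tm = 2·6 + 4·11 = 56°C ✓ — fails.

None of the candidates satisfy all criteria.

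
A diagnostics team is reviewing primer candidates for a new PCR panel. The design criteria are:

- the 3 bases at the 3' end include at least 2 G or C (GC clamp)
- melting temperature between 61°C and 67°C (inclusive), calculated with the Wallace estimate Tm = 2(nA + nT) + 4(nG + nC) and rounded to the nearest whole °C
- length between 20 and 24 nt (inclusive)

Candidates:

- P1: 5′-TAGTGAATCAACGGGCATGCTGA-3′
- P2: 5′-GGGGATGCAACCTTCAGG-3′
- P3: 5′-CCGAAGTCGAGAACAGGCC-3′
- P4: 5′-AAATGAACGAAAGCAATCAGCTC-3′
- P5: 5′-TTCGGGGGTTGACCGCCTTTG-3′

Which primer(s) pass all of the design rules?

P1 (23 nt, A=7 T=5 G=7 C=4): 3' end TGA has 1 G/C, need ≥2 ✗; Tm = 2·12 + 4·11 = 68°C, outside 61–67°C ✗; length 23 ✓ — fails.
P2 (18 nt, A=4 T=3 G=7 C=4): 3' end AGG has 2 G/C ✓; Tm = 2·7 + 4·11 = 58°C, outside 61–67°C ✗; length 18, outside 20–24 ✗ — fails.
P3 (19 nt, A=6 T=1 G=6 C=6): 3' end GCC has 3 G/C ✓; Tm = 2·7 + 4·12 = 62°C ✓; length 19, outside 20–24 ✗ — fails.
P4 (23 nt, A=11 T=3 G=4 C=5): 3' end CTC has 2 G/C ✓; Tm = 2·14 + 4·9 = 64°C ✓; length 23 ✓ — passes.
P5 (21 nt, A=1 T=7 G=8 C=5): 3' end TTG has 1 G/C, need ≥2 ✗; Tm = 2·8 + 4·13 = 68°C, outside 61–67°C ✗; length 21 ✓ — fails.

P4 only.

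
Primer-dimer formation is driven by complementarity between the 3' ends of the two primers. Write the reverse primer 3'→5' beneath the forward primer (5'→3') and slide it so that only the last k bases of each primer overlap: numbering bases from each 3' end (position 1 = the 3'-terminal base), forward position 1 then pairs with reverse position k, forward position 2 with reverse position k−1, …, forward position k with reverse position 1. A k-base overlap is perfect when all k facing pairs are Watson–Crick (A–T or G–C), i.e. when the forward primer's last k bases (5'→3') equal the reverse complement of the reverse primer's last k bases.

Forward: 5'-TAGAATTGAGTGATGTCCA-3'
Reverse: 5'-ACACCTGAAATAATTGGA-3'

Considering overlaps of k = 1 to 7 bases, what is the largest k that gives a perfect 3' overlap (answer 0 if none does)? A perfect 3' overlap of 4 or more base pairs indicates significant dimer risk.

Last 7 bases (5'→3') — forward …ATGTCCA, reverse …AATTGGA.
Reverse complement of the reverse primer's last 7 bases: TCCAATT; its first k bases are the reverse complement of the reverse primer's last k bases, so a perfect k-base overlap needs the forward primer's last k bases to equal them.
Comparing (forward last k vs required): k=1: A vs T ✗; k=2: CA vs TC ✗; k=3: CCA vs TCC ✗; k=4: TCCA vs TCCA ✓; k=5: GTCCA vs TCCAA ✗; k=6: TGTCCA vs TCCAAT ✗; k=7: ATGTCCA vs TCCAATT ✗.
Only k = 4 is perfect, so the longest perfect 3' overlap is 4.

Longest perfect overlap: 4 complementary base pairs; significant dimer risk (threshold 4).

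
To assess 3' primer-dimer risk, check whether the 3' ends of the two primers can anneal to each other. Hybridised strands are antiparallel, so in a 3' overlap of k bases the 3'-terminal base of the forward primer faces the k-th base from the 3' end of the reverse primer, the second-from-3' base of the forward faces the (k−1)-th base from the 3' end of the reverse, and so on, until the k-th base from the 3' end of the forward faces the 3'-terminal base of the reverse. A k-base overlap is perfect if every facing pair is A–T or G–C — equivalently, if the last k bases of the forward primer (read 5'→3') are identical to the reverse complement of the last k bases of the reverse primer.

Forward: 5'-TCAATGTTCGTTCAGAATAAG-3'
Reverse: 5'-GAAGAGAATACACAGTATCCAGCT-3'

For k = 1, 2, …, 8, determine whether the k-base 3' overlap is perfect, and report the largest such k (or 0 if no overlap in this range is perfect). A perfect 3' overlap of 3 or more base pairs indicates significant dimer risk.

Longest perfect overlap: 2 complementary base pairs; below the dimer-risk threshold (threshold 3).

Last 8 bases (5'→3') — forward …AGAATAAG, reverse …ATCCAGCT.
Reverse complement of the reverse primer's last 8 bases: AGCTGGAT; its first k bases are the reverse complement of the reverse primer's last k bases, so a perfect k-base overlap needs the forward primer's last k bases to equal them.
Comparing (forward last k vs required): k=1: G vs A ✗; k=2: AG vs AG ✓; k=3: AAG vs AGC ✗; k=4: TAAG vs AGCT ✗; k=5: ATAAG vs AGCTG ✗; k=6: AATAAG vs AGCTGG ✗; k=7: GAATAAG vs AGCTGGA ✗; k=8: AGAATAAG vs AGCTGGAT ✗.
Only k = 2 is perfect, so the longest perfect 3' overlap is 2.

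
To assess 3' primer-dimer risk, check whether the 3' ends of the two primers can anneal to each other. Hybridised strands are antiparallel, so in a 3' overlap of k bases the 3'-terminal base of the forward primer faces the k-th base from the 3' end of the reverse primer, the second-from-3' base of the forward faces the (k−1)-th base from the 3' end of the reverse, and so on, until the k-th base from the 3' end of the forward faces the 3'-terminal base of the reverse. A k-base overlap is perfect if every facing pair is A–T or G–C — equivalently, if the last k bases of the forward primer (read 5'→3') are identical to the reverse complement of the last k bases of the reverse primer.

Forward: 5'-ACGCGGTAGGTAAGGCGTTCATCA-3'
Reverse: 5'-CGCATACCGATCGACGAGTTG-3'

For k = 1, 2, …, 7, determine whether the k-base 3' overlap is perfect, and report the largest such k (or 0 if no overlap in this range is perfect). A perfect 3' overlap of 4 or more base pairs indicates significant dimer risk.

Longest perfect overlap: 2 complementary base pairs; below the dimer-risk threshold (threshold 4).

Last 7 bases (5'→3') — forward …TTCATCA, reverse …CGAGTTG.
Reverse complement of the reverse primer's last 7 bases: CAACTCG; its first k bases are the reverse complement of the reverse primer's last k bases, so a perfect k-base overlap needs the forward primer's last k bases to equal them.
Comparing (forward last k vs required): k=1: A vs C ✗; k=2: CA vs CA ✓; k=3: TCA vs CAA ✗; k=4: ATCA vs CAAC ✗; k=5: CATCA vs CAACT ✗; k=6: TCATCA vs CAACTC ✗; k=7: TTCATCA vs CAACTCG ✗.
Only k = 2 is perfect, so the longest perfect 3' overlap is 2.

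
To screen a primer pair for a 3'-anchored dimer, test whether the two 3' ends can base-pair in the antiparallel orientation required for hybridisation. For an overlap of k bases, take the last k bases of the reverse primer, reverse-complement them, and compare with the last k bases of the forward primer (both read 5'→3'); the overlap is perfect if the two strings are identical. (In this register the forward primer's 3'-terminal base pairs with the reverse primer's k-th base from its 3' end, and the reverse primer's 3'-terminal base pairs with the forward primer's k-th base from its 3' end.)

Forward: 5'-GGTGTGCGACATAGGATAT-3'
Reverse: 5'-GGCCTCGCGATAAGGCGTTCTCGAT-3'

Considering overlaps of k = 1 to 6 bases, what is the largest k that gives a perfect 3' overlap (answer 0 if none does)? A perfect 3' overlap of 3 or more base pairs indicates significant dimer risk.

Last 6 bases (5'→3') — forward …GGATAT, reverse …CTCGAT.
Reverse complement of the reverse primer's last 6 bases: ATCGAG; its first k bases are the reverse complement of the reverse primer's last k bases, so a perfect k-base overlap needs the forward primer's last k bases to equal them.
Comparing (forward last k vs required): k=1: T vs A ✗; k=2: AT vs AT ✓; k=3: TAT vs ATC ✗; k=4: ATAT vs ATCG ✗; k=5: GATAT vs ATCGA ✗; k=6: GGATAT vs ATCGAG ✗.
Only k = 2 is perfect, so the longest perfect 3' overlap is 2.

Longest perfect overlap: 2 complementary base pairs; below the dimer-risk threshold (threshold 3).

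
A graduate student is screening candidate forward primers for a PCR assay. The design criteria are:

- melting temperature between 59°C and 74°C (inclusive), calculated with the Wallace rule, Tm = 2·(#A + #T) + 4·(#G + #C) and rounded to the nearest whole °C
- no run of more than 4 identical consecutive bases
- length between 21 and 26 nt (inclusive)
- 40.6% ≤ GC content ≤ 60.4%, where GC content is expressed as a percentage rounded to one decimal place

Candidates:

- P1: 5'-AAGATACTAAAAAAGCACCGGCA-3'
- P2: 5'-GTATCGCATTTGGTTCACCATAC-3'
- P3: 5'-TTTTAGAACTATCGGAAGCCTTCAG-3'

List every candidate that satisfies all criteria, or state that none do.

P2 only.

P1 (23 nt, A=12 T=2 G=4 C=5): Tm = 2·14 + 4·9 = 64°C ✓; longest run = 6, exceeds 4 ✗; length 23 ✓; GC 9/23 = 39.1%, outside 40.6–60.4% ✗ — fails.
P2 (23 nt, A=5 T=8 G=4 C=6): Tm = 2·13 + 4·10 = 66°C ✓; longest run = 3 ✓; length 23 ✓; GC 10/23 = 43.5% ✓ — passes.
P3 (25 nt, A=7 T=8 G=5 C=5): Tm = 2·15 + 4·10 = 70°C ✓; longest run = 4 ✓; length 25 ✓; GC 10/25 = 40.0%, outside 40.6–60.4% ✗ — fails.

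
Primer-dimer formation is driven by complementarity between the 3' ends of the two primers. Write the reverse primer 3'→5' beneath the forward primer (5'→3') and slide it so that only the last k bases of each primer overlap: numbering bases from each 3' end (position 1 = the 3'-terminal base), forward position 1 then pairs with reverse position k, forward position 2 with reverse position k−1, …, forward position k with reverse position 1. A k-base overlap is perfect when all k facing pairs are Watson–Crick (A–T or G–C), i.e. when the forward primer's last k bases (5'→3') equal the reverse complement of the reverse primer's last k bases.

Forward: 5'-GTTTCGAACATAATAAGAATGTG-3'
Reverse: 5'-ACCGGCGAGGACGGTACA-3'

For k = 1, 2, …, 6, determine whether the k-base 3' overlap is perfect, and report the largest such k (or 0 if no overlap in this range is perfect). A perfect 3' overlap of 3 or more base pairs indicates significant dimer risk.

Longest perfect overlap: 2 complementary base pairs; below the dimer-risk threshold (threshold 3).

Last 6 bases (5'→3') — forward …AATGTG, reverse …GGTACA.
Reverse complement of the reverse primer's last 6 bases: TGTACC; its first k bases are the reverse complement of the reverse primer's last k bases, so a perfect k-base overlap needs the forward primer's last k bases to equal them.
Comparing (forward last k vs required): k=1: G vs T ✗; k=2: TG vs TG ✓; k=3: GTG vs TGT ✗; k=4: TGTG vs TGTA ✗; k=5: ATGTG vs TGTAC ✗; k=6: AATGTG vs TGTACC ✗.
Only k = 2 is perfect, so the longest perfect 3' overlap is 2.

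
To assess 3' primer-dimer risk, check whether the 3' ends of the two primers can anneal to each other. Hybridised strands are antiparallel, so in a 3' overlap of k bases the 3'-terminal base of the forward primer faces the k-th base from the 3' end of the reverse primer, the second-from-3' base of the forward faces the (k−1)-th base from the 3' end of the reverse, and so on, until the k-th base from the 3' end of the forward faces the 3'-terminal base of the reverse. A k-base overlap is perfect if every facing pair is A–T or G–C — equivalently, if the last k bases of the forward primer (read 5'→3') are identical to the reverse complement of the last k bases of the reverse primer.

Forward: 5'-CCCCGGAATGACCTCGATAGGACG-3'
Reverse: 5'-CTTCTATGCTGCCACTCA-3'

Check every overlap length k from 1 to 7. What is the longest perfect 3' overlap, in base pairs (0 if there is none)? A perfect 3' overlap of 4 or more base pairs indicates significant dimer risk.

Longest perfect overlap: 0 complementary base pairs; below the dimer-risk threshold (threshold 4).

Last 7 bases (5'→3') — forward …TAGGACG, reverse …CCACTCA.
Reverse complement of the reverse primer's last 7 bases: TGAGTGG; its first k bases are the reverse complement of the reverse primer's last k bases, so a perfect k-base overlap needs the forward primer's last k bases to equal them.
Comparing (forward last k vs required): k=1: G vs T ✗; k=2: CG vs TG ✗; k=3: ACG vs TGA ✗; k=4: GACG vs TGAG ✗; k=5: GGACG vs TGAGT ✗; k=6: AGGACG vs TGAGTG ✗; k=7: TAGGACG vs TGAGTGG ✗.
No overlap length from 1 to 7 is perfect, so the longest perfect 3' overlap is 0.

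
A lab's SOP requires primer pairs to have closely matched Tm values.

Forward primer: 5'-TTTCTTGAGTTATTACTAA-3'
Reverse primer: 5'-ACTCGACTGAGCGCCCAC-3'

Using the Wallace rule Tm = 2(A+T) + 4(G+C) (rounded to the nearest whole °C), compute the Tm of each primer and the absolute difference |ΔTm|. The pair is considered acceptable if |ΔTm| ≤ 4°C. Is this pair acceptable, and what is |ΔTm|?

Forward: A=5 T=10 G=2 C=2 → Tm = 2·15 + 4·4 = 46°C.
Reverse: A=4 T=2 G=4 C=8 → Tm = 2·6 + 4·12 = 60°C.
|ΔTm| = |46 − 60| = 14°C, > 4°C.

|ΔTm| = 14°C; the pair is not acceptable.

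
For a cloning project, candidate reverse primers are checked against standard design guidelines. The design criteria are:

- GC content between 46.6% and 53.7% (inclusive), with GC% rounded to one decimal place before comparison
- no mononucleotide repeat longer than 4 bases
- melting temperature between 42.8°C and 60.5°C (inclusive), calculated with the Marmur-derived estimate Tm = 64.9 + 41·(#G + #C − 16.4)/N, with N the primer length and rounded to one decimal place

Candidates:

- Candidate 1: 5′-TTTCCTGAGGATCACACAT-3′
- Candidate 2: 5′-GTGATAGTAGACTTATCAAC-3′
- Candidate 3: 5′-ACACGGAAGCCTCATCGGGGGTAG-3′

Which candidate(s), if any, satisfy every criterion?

Candidate 1 (19 nt, A=5 T=6 G=3 C=5): GC 8/19 = 42.1%, outside 46.6–53.7% ✗; longest run = 3 ✓; Tm = 64.9 + 41·(8 − 16.4)/19 = 46.8°C ✓ — fails.
Candidate 2 (20 nt, A=7 T=6 G=4 C=3): GC 7/20 = 35.0%, outside 46.6–53.7% ✗; longest run = 2 ✓; Tm = 64.9 + 41·(7 − 16.4)/20 = 45.6°C ✓ — fails.
Candidate 3 (24 nt, A=6 T=3 G=9 C=6): GC 15/24 = 62.5%, outside 46.6–53.7% ✗; longest run = 5, exceeds 4 ✗; Tm = 64.9 + 41·(15 − 16.4)/24 = 62.5°C, outside 42.8–60.5°C ✗ — fails.

None of the candidates satisfy all criteria.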